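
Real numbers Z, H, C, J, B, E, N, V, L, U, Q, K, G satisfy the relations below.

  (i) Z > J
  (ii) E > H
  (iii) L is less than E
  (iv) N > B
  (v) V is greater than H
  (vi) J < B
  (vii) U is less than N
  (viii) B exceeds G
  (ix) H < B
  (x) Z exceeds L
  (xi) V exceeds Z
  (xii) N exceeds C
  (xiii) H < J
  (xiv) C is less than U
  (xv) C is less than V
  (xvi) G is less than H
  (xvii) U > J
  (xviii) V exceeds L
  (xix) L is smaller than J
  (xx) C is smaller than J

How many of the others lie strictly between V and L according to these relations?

The relations place L below V. An element lies strictly between them when it is forced above L and also forced below V.
Above L: {J, U, B, E, Z, N}. Below V: {C, G, H, J, Z}.
Intersection: {J, Z} — 2.

2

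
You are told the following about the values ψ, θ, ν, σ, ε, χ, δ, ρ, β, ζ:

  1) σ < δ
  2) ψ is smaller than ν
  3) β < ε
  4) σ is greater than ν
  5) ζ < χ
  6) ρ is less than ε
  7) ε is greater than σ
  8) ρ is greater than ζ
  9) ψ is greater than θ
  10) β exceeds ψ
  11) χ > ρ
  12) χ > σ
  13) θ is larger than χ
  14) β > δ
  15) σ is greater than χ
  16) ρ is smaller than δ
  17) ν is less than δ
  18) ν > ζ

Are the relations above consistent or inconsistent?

Chaining the given relations yields χ < θ < ψ < ν < σ, so χ < σ. But one relation states σ < χ. These cannot both hold.

inconsistent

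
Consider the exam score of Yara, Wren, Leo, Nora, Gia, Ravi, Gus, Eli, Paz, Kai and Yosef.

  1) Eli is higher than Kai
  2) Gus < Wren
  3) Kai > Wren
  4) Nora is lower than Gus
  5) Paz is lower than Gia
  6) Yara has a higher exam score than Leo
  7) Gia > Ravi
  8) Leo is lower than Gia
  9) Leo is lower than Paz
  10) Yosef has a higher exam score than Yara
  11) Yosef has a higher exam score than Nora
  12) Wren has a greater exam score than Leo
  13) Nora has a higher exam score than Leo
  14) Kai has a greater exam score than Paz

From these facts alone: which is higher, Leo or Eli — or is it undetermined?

Eli

Leo < Nora < Gus < Wren < Kai < Eli, by transitivity through Nora, Gus, Wren, Kai.
So Eli is higher.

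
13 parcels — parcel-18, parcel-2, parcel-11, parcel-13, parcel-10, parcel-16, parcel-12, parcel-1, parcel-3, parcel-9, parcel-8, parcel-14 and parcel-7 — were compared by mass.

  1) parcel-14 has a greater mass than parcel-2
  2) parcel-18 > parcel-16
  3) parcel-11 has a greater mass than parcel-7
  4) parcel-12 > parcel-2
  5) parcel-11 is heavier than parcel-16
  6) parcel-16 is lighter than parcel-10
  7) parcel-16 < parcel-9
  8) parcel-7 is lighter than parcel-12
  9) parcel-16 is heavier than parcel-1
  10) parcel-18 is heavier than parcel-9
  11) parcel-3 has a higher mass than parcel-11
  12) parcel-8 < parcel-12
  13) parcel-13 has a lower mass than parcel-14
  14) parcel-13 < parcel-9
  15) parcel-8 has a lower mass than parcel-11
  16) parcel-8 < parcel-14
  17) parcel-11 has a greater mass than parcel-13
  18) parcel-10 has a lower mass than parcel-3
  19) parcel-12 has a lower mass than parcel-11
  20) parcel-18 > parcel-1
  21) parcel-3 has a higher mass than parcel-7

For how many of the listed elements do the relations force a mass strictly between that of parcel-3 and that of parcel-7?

The relations place parcel-7 below parcel-3. An element lies strictly between them when it is forced above parcel-7 and also forced below parcel-3.
Above parcel-7: {parcel-12, parcel-11}. Below parcel-3: {parcel-13, parcel-8, parcel-1, parcel-16, parcel-2, parcel-12, parcel-10, parcel-11}.
Intersection: {parcel-12, parcel-11} — 2.

2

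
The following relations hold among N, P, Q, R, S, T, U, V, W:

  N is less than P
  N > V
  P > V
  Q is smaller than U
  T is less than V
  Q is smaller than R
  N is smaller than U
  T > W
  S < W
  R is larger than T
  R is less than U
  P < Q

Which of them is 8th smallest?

Chaining the given pairs: S < W < T < V < N < P < Q < R < U.
The 8th smallest is R.

R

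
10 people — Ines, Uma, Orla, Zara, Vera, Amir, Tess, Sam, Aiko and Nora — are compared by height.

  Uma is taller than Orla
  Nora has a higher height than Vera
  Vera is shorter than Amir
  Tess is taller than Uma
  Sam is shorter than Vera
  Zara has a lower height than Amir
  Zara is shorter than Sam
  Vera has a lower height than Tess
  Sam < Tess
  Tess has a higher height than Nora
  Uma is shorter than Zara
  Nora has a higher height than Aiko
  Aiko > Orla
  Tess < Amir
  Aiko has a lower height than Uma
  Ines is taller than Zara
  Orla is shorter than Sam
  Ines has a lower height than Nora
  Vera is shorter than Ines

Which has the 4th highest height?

Chaining the given pairs: Orla < Aiko < Uma < Zara < Sam < Vera < Ines < Nora < Tess < Amir.
Counting 4 from the largest end gives Ines.

Ines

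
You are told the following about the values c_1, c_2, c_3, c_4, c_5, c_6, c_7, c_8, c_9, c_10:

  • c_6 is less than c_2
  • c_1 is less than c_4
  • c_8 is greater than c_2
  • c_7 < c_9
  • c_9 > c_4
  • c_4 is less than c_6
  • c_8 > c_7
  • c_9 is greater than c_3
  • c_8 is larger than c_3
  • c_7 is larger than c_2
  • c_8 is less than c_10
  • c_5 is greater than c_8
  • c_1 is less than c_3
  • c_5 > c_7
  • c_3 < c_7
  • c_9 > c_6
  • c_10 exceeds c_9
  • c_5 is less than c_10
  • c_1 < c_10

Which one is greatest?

c_10

Chaining downward from c_10: directly below it, c_1, c_9, c_8, c_5; then c_3, c_4, c_6, c_2, c_7.
That covers every other element, and nothing is given above c_10, so c_10 is the greatest.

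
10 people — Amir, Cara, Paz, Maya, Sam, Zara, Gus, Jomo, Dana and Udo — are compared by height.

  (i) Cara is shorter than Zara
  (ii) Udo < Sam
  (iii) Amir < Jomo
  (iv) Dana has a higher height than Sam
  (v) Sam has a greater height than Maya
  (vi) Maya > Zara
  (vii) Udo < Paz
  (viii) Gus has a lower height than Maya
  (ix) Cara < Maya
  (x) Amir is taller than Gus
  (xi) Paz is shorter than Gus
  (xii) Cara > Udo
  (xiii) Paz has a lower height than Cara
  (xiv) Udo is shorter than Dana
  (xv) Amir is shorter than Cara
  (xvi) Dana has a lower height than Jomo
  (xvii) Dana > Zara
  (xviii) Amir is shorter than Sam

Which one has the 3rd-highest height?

Sam

Piecing the relations together gives one ordering: Udo < Paz < Gus < Amir < Cara < Zara < Maya < Sam < Dana < Jomo.
The 3rd largest is Sam.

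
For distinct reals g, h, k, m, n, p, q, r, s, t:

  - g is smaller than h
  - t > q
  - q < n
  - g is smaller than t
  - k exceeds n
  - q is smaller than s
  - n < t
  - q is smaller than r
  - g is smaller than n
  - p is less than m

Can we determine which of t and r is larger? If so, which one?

Following every chain through r: below r we get q.
t is not reached, and no chain runs the other way from t to r.
So the given relations leave the order of r and t undetermined.

undetermined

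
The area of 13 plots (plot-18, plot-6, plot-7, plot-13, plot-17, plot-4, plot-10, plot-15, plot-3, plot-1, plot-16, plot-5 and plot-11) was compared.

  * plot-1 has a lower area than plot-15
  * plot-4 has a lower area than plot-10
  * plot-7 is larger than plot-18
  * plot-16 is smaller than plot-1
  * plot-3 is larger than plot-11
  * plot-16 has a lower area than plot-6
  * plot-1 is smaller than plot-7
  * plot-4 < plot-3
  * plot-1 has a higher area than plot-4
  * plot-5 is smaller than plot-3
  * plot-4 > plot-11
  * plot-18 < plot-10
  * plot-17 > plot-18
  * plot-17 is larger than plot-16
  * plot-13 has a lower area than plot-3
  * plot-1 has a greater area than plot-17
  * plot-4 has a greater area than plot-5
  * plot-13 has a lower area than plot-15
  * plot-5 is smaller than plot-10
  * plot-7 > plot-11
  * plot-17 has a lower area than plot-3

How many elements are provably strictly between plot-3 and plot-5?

1

The relations place plot-5 below plot-3. An element lies strictly between them when it is forced above plot-5 and also forced below plot-3.
Above plot-5: {plot-4, plot-1, plot-10, plot-7, plot-15}. Below plot-3: {plot-11, plot-16, plot-13, plot-18, plot-4, plot-17}.
Intersection: {plot-4} — 1.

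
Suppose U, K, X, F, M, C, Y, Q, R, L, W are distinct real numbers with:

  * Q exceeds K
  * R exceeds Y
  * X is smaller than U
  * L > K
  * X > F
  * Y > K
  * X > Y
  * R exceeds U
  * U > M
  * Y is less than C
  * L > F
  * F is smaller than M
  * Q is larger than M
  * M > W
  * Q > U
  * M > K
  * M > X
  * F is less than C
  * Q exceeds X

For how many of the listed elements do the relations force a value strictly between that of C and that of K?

The relations place K below C. An element lies strictly between them when it is forced above K and also forced below C.
Above K: {Y, L, X, M, U, Q, R}. Below C: {F, Y}.
Intersection: {Y} — 1.

1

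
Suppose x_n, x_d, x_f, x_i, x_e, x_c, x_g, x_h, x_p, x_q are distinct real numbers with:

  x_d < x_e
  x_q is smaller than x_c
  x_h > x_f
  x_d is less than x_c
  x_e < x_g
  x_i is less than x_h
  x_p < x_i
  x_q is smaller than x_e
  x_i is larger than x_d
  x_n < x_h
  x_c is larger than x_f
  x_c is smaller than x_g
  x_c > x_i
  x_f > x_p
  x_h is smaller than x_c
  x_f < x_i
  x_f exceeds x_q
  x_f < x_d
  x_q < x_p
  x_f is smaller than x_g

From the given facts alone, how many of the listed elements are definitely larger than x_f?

6

The elements the relations force above x_f are x_d, x_i, x_h, x_c, x_e, x_g — no chain reaches any other.
That is 6.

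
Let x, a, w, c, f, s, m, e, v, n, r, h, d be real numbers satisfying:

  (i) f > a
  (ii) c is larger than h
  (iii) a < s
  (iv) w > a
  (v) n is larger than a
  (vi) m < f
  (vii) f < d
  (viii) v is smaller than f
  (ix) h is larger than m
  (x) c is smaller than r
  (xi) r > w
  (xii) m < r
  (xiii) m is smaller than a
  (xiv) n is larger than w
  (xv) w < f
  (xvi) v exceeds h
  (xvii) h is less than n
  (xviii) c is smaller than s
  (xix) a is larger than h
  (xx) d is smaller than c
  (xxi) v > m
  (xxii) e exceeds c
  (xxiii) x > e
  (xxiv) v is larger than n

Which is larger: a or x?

x

The relevant relations are a < w; w < n; n < v; v < f; f < d; d < c; c < e; e < x.
Together: a < w < n < v < f < d < c < e < x.
So a < x; x is the larger of the two.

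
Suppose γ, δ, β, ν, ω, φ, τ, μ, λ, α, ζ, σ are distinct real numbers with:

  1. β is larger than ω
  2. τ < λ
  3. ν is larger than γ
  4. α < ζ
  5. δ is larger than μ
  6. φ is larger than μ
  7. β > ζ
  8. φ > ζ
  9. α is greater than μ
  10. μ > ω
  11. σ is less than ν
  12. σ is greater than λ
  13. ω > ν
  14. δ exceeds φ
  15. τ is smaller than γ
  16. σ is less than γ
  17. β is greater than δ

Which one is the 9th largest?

Piecing the relations together gives one ordering: τ < λ < σ < γ < ν < ω < μ < α < ζ < φ < δ < β.
The 9th largest is γ.

γ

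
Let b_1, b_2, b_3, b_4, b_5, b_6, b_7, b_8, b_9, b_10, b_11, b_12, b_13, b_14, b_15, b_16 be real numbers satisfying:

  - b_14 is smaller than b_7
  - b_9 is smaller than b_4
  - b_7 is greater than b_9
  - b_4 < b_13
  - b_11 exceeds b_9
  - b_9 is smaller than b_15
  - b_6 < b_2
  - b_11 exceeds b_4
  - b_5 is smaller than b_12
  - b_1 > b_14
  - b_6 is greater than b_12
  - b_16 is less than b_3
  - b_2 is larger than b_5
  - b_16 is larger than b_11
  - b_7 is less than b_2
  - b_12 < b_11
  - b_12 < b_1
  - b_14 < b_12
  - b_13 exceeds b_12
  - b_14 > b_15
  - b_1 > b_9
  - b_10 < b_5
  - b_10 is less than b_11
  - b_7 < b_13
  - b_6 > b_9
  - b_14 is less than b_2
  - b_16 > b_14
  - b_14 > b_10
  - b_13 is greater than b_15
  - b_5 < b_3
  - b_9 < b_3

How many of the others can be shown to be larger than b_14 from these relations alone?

9

Directly above b_14: b_12, b_1, b_7, b_16, b_2.
One step further: b_11, b_13, b_3, b_6 (9 so far).
No other element is forced above b_14 by the given relations, so the count is 9.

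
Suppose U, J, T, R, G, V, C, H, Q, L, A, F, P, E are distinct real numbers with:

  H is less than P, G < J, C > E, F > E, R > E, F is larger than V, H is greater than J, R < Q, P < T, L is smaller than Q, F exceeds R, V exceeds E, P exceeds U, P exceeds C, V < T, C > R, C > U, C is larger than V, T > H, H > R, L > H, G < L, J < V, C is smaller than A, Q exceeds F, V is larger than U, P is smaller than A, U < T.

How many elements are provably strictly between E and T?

5

The relations place E below T. An element lies strictly between them when it is forced above E and also forced below T.
Above E: {R, V, C, H, P, A, F, L, Q}. Below T: {G, J, U, R, V, C, H, P}.
Intersection: {R, V, C, H, P} — 5.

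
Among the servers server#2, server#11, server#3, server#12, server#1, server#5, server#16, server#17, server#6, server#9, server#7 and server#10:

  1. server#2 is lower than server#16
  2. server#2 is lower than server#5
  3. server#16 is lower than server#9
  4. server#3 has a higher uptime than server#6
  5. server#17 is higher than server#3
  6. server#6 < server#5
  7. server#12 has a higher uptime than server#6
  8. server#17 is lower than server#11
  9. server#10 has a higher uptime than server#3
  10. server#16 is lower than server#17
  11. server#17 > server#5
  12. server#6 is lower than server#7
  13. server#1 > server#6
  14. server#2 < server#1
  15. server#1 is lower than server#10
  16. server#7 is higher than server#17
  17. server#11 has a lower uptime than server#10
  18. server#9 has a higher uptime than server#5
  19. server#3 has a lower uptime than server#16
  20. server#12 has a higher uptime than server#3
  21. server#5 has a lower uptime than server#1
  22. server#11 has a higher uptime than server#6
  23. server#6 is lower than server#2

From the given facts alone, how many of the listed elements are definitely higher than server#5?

6

From server#5 the given relations immediately reach server#17, server#1, server#9.
From those, server#11, server#7, server#10 — 6 in total.
Nothing else is reachable above server#5; 6 in all.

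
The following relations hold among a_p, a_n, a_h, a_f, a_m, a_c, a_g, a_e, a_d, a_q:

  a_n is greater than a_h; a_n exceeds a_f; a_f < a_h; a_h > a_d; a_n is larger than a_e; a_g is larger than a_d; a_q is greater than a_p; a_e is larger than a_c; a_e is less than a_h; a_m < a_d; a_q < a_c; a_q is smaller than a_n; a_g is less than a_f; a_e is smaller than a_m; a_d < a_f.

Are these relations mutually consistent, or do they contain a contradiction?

The single ordering a_p < a_q < a_c < a_e < a_m < a_d < a_g < a_f < a_h < a_n satisfies every listed relation, so no contradiction arises.

consistent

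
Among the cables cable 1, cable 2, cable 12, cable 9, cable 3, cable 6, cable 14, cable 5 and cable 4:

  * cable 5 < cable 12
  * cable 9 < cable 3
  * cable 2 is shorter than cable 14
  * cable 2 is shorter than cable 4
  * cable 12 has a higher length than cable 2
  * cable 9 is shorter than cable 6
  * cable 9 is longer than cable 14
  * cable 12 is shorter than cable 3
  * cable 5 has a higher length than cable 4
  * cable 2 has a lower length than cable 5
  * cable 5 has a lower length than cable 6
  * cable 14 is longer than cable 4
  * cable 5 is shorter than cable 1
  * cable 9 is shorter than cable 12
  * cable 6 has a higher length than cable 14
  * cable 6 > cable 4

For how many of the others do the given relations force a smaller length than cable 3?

The elements the relations force below cable 3 are cable 2, cable 4, cable 14, cable 5, cable 9, cable 12 — no chain reaches any other.
That is 6.

6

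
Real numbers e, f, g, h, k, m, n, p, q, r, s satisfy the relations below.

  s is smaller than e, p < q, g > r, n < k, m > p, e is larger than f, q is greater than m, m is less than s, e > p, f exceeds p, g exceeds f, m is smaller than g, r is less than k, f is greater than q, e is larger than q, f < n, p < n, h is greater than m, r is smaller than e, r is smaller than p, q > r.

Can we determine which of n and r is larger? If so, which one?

n

r < p and p < m give r < m.
Then m < q extends the chain to q.
Then q < f extends the chain to f.
Then f < n extends the chain to n.
So n is larger.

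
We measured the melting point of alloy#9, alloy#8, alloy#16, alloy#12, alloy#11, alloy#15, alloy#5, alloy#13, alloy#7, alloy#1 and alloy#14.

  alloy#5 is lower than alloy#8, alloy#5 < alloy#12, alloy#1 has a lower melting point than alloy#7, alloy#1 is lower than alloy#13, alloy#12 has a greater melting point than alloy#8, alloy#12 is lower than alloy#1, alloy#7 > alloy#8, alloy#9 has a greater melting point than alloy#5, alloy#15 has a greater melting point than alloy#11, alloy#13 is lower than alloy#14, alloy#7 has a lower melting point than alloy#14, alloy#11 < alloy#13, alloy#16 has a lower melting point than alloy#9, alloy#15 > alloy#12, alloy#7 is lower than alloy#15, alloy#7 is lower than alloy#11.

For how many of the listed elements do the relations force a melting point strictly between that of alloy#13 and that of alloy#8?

4

Chaining upward from alloy#8 reaches: alloy#12, alloy#1, alloy#7, alloy#11, alloy#15, alloy#14.
Chaining downward from alloy#13 reaches: alloy#5, alloy#12, alloy#1, alloy#7, alloy#11.
Strictly between alloy#8 and alloy#13 are those in both lists: alloy#12, alloy#1, alloy#7, alloy#11 — 4 elements.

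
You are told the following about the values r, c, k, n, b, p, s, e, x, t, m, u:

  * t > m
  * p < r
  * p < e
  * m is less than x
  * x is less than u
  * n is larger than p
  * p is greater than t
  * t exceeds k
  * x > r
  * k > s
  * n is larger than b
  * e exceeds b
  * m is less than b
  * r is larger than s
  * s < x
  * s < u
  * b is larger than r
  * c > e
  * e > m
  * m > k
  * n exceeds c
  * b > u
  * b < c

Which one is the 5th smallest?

The consecutive relations fix a unique order: s < k < m < t < p < r < x < u < b < e < c < n.
The 5th smallest is p.

p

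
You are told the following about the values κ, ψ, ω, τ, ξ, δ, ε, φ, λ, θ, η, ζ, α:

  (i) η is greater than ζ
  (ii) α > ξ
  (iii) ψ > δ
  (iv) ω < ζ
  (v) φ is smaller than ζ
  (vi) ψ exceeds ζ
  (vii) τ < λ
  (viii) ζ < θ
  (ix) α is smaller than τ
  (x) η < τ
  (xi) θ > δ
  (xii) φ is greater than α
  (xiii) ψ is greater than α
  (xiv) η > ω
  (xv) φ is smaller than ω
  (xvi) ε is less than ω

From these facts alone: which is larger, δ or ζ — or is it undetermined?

undetermined

Following every chain through δ: above δ we get ψ, θ.
ζ is not reached, and no chain runs the other way from ζ to δ.
So the given relations leave the order of δ and ζ undetermined.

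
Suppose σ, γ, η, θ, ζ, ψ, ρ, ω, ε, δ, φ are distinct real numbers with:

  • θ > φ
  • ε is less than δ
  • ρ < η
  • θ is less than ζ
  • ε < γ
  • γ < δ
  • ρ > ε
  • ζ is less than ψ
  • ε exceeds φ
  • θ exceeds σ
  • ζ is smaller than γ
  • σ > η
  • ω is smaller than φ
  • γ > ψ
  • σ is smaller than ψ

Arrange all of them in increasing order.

ω < φ < ε < ρ < η < σ < θ < ζ < ψ < γ < δ

Nothing is placed below ω, so it is least; from there ω < φ; φ < ε; ε < ρ; ρ < η; η < σ; σ < θ; θ < ζ; ζ < ψ; ψ < γ; γ < δ, each given directly.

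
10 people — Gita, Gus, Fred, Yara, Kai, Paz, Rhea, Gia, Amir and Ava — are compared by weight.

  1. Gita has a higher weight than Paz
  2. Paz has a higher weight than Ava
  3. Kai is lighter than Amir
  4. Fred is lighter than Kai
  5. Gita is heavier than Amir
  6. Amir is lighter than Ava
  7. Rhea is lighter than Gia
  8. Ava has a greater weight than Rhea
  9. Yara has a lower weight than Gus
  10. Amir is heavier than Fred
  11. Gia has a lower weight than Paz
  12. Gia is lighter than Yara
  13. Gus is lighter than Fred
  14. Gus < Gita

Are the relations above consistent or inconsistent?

consistent

The single ordering Rhea < Gia < Yara < Gus < Fred < Kai < Amir < Ava < Paz < Gita satisfies every listed relation, so no contradiction arises.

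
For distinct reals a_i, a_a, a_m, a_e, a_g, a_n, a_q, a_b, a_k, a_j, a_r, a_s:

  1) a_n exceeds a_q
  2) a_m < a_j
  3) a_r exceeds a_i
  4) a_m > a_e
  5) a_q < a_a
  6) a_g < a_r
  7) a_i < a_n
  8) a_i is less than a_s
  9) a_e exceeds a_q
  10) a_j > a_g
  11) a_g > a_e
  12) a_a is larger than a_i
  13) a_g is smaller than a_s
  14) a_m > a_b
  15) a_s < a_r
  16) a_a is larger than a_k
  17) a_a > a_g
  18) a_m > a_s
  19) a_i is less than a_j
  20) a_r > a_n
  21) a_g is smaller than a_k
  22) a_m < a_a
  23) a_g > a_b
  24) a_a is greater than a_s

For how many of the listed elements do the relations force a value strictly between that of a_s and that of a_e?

1

The relations place a_e below a_s. An element lies strictly between them when it is forced above a_e and also forced below a_s.
Above a_e: {a_g, a_k, a_m, a_a, a_r, a_j}. Below a_s: {a_b, a_q, a_i, a_g}.
Intersection: {a_g} — 1.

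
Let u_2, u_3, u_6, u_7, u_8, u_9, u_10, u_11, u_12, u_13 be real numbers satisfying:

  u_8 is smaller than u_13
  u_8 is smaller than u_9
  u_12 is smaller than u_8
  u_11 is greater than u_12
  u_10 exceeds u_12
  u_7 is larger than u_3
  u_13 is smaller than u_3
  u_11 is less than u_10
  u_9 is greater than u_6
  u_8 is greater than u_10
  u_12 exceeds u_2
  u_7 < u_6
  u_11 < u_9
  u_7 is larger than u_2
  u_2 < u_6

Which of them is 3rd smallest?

u_11

The consecutive relations fix a unique order: u_2 < u_12 < u_11 < u_10 < u_8 < u_13 < u_3 < u_7 < u_6 < u_9.
Counting 3 from the smallest end gives u_11.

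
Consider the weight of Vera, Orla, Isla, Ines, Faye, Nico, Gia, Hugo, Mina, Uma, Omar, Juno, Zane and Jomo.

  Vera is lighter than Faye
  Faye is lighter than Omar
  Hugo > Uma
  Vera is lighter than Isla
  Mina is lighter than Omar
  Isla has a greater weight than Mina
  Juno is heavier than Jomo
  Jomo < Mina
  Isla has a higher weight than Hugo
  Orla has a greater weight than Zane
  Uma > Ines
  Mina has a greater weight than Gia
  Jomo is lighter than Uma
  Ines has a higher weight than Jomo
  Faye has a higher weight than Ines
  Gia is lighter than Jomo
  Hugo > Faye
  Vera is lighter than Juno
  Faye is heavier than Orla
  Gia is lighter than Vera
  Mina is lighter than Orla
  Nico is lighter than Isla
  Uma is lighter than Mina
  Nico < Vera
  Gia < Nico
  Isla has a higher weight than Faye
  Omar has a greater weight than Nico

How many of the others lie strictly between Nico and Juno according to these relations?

1

Chaining upward from Nico reaches: Vera, Faye, Omar, Hugo, Isla.
Chaining downward from Juno reaches: Gia, Jomo, Vera.
Strictly between Nico and Juno are those in both lists: Vera — 1 element.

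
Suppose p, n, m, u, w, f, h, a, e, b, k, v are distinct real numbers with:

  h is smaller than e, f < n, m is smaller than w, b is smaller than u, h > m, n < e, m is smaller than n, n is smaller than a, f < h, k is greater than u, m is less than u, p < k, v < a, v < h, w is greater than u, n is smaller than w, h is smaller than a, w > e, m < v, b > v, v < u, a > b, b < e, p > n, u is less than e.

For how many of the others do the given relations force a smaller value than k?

7

The elements the relations force below k are f, m, n, v, b, p, u — no chain reaches any other.
That is 7.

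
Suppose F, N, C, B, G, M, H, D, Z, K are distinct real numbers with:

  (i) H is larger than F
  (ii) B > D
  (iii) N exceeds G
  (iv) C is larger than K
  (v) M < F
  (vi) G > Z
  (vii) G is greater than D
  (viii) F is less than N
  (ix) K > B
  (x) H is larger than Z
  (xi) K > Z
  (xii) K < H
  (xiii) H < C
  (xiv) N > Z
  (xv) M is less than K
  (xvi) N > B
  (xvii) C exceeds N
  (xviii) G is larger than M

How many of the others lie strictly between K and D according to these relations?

1

Chaining upward from D reaches: B, G, N, H, C.
Chaining downward from K reaches: B, Z, M.
Strictly between D and K are those in both lists: B — 1 element.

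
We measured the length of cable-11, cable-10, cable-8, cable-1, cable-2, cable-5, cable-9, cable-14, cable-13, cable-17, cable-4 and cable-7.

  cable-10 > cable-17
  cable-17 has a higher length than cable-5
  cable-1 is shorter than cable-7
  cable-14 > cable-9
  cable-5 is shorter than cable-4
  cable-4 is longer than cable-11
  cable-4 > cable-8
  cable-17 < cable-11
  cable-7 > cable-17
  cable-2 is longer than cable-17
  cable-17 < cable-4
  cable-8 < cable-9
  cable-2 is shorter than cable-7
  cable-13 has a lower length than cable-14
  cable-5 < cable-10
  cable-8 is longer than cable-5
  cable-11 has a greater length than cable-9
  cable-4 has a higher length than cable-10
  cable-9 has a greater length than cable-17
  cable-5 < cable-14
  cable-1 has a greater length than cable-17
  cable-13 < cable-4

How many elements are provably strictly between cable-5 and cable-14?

3

Chaining upward from cable-5 reaches: cable-8, cable-17, cable-9, cable-11, cable-10, cable-2, cable-1, cable-4, cable-7.
Chaining downward from cable-14 reaches: cable-8, cable-17, cable-9, cable-13.
Strictly between cable-5 and cable-14 are those in both lists: cable-8, cable-17, cable-9 — 3 elements.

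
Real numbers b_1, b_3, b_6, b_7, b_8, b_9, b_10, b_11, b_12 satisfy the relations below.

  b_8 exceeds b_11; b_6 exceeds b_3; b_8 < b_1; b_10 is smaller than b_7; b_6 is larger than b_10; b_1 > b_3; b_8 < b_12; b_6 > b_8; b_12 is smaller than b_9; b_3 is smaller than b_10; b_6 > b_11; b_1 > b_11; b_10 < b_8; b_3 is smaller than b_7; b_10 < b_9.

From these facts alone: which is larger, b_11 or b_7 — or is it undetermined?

undetermined

Following every chain through b_11: above b_11 we get b_8, b_12, b_1, b_9, b_6.
b_7 is not reached, and no chain runs the other way from b_7 to b_11.
So the given relations leave the order of b_11 and b_7 undetermined.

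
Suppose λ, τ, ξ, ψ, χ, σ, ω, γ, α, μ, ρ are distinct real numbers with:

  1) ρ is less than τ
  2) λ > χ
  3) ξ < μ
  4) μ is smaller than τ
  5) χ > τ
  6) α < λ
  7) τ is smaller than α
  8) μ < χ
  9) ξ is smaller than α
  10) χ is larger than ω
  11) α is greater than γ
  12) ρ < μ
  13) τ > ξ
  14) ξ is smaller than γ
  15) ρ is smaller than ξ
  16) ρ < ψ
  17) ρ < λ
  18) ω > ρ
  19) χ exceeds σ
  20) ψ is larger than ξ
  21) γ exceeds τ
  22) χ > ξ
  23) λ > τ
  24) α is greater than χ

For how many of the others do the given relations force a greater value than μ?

5

Directly above μ: τ, χ.
One step further: γ, α, λ (5 so far).
Nothing else is reachable above μ; 5 in all.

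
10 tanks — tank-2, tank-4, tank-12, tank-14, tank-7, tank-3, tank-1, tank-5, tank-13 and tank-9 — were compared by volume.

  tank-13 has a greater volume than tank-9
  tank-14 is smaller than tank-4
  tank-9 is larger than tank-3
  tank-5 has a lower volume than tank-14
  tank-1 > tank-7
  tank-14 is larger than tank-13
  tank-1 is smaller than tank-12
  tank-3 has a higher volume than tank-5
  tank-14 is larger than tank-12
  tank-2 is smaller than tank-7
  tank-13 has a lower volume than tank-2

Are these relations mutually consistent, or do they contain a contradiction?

consistent

Every relation is compatible with tank-5 < tank-3 < tank-9 < tank-13 < tank-2 < tank-7 < tank-1 < tank-12 < tank-14 < tank-4; the set is consistent.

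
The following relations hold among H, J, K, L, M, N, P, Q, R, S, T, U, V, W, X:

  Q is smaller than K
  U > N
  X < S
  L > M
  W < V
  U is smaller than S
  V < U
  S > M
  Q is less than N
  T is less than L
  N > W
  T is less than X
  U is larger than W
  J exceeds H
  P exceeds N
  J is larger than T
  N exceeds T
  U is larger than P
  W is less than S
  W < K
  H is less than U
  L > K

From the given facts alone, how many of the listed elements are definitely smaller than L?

The elements the relations force below L are Q, M, W, T, K — no chain reaches any other.
That is 5.

5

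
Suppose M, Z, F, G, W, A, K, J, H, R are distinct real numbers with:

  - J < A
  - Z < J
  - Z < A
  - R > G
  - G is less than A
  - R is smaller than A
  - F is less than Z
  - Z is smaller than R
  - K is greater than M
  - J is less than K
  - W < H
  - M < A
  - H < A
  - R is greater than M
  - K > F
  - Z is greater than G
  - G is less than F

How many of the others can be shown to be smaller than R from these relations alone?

The elements the relations force below R are G, M, F, Z — no chain reaches any other.
That is 4.

4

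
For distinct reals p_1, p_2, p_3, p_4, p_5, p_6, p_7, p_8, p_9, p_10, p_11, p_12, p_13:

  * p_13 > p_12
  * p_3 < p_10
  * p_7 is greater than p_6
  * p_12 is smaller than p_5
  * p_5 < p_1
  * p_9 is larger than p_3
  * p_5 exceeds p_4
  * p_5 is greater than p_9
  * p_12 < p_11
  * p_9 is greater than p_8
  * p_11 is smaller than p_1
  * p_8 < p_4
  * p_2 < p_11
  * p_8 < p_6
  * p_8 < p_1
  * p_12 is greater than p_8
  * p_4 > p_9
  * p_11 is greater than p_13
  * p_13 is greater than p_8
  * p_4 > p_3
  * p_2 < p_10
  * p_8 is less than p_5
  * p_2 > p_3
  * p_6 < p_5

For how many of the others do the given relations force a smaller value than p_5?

6

From p_5 the given relations immediately reach p_8, p_12, p_6, p_9, p_4.
From those, p_3 — 6 in total.
Nothing else is reachable below p_5; 6 in all.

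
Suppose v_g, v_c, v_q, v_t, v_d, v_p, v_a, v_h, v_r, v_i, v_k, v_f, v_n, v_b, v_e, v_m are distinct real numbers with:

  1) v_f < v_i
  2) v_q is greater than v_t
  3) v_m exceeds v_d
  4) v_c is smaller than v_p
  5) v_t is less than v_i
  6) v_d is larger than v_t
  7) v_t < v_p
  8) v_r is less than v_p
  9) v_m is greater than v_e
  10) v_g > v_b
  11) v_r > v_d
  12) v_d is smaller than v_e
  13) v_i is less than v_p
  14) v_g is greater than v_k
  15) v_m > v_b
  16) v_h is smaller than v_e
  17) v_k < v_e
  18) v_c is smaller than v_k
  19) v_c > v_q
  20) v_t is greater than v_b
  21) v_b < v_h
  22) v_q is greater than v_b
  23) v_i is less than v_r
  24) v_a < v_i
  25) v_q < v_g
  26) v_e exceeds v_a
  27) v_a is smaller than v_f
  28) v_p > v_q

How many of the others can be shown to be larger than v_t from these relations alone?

10

From v_t the given relations immediately reach v_q, v_d, v_i, v_p.
From those, v_c, v_e, v_m, v_g, v_r — 9 in total.
From those, v_k — 10 in total.
No other element is forced above v_t by the given relations, so the count is 10.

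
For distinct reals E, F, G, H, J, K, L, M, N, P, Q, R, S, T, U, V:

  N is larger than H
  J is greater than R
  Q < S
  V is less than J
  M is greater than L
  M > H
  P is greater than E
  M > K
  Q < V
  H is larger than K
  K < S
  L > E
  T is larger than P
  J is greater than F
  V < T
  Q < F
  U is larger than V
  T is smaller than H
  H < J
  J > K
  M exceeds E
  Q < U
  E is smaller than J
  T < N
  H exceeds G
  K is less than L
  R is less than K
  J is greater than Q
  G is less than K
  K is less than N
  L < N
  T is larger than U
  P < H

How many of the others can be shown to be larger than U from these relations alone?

From U the given relations immediately reach T.
From those, H, N — 3 in total.
From those, M, J — 5 in total.
No other element is forced above U by the given relations, so the count is 5.

5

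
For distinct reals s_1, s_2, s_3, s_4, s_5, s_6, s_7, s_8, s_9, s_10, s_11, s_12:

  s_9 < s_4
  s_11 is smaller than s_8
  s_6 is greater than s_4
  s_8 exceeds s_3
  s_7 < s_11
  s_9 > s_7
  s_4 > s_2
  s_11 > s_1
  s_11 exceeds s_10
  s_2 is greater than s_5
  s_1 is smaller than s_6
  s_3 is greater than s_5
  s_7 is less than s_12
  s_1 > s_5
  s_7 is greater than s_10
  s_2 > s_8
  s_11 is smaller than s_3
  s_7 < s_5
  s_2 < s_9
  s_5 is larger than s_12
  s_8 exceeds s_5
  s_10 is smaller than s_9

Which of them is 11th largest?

Piecing the relations together gives one ordering: s_10 < s_7 < s_12 < s_5 < s_1 < s_11 < s_3 < s_8 < s_2 < s_9 < s_4 < s_6.
The 11th largest is s_7.

s_7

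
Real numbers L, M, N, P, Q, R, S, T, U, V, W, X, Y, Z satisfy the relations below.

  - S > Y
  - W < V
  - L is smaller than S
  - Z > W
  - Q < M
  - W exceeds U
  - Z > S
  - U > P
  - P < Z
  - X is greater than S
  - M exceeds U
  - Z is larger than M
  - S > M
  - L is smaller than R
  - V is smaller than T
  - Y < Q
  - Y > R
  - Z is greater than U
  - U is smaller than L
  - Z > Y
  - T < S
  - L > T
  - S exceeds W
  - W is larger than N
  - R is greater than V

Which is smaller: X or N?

N < W and W < V give N < V.
Then V < T extends the chain to T.
Then T < L extends the chain to L.
With L < R: N < W < V < T < L < R.
With R < Y: N < W < V < T < L < R < Y.
Then Y < Q extends the chain to Q.
Then Q < M extends the chain to M.
Then M < S extends the chain to S.
Then S < X extends the chain to X.
So N < X; N is the smaller of the two.

N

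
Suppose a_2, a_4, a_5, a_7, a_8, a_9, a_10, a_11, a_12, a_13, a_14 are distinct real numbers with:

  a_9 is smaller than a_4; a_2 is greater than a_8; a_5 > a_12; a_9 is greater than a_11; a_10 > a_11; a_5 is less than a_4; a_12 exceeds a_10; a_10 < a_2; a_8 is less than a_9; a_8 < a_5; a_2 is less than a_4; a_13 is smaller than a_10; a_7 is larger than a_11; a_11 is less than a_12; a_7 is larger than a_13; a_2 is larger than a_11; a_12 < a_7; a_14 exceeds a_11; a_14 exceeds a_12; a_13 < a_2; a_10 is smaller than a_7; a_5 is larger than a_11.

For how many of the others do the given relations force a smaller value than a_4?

Directly below a_4: a_9, a_2, a_5.
One step further: a_8, a_13, a_11, a_10, a_12 (8 so far).
Nothing else is reachable below a_4; 8 in all.

8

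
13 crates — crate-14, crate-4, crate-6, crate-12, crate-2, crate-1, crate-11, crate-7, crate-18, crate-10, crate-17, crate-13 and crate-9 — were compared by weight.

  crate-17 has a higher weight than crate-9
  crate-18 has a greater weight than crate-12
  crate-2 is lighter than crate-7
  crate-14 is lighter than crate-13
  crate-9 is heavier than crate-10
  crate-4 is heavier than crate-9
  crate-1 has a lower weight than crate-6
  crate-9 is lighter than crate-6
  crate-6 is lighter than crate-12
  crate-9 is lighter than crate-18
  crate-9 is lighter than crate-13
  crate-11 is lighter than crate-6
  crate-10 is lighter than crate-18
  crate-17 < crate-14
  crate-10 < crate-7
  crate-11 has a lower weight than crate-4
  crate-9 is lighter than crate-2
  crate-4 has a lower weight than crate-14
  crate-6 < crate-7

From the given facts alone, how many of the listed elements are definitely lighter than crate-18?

Directly below crate-18: crate-10, crate-9, crate-12.
One step further: crate-6 (4 so far).
One step further: crate-11, crate-1 (6 so far).
Nothing else is reachable below crate-18; 6 in all.

6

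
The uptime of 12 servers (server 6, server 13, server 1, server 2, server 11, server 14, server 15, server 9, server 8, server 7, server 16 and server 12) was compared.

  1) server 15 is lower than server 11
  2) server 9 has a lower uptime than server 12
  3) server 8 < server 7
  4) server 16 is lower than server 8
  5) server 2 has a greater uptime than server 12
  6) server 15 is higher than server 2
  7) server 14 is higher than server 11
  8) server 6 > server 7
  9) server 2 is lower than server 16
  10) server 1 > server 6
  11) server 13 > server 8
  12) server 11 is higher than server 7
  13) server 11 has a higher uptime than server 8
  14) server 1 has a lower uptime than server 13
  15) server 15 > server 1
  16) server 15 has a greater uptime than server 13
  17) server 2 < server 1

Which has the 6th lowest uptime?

server 7

Piecing the relations together gives one ordering: server 9 < server 12 < server 2 < server 16 < server 8 < server 7 < server 6 < server 1 < server 13 < server 15 < server 11 < server 14.
The 6th smallest is server 7.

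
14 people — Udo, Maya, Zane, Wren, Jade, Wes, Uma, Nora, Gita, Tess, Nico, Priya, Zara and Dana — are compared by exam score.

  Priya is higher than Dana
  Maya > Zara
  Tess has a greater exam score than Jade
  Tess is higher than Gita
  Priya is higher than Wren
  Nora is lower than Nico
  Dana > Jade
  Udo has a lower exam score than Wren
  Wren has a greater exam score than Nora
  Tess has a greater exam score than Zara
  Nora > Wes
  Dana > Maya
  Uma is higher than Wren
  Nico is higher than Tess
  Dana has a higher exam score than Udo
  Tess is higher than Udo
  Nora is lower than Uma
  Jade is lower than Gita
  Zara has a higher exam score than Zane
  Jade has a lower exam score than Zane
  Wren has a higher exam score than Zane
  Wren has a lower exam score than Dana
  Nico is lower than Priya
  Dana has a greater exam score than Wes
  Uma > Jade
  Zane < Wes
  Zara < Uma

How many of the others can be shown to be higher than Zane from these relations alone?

Directly above Zane: Zara, Wes, Wren.
One step further: Maya, Nora, Tess, Uma, Dana, Priya (9 so far).
One step further: Nico (10 so far).
No other element is forced above Zane by the given relations, so the count is 10.

10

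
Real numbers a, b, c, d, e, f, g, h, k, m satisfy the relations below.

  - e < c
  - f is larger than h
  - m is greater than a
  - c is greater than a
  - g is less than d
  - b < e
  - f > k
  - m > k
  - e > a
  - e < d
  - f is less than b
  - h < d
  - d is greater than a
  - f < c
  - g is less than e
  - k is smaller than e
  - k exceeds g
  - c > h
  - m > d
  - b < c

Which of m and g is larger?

Following the relations from g: g < k < f < b < e < d < m.
So g < m; m is the larger of the two.

m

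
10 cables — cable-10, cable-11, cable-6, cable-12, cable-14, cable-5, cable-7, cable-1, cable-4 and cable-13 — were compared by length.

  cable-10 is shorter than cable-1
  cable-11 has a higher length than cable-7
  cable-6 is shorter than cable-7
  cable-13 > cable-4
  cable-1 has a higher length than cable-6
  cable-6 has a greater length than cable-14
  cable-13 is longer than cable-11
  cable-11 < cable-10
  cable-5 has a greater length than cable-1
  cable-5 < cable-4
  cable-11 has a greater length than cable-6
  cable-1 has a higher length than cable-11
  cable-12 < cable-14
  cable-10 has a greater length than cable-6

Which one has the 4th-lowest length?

Chaining the given pairs: cable-12 < cable-14 < cable-6 < cable-7 < cable-11 < cable-10 < cable-1 < cable-5 < cable-4 < cable-13.
The 4th smallest is cable-7.

cable-7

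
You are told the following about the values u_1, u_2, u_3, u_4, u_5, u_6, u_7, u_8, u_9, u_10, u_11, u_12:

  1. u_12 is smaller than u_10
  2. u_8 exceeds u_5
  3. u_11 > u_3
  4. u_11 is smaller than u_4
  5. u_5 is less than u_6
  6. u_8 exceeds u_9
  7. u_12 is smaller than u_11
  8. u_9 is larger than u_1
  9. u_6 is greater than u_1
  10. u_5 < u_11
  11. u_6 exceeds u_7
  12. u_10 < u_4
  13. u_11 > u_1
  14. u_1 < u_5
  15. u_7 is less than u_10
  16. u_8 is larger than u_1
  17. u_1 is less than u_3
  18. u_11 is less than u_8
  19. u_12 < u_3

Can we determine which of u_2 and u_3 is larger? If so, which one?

undetermined

Following every chain through u_2: nothing is chained to u_2.
u_3 is not reached, and no chain runs the other way from u_3 to u_2.
So the given relations leave the order of u_2 and u_3 undetermined.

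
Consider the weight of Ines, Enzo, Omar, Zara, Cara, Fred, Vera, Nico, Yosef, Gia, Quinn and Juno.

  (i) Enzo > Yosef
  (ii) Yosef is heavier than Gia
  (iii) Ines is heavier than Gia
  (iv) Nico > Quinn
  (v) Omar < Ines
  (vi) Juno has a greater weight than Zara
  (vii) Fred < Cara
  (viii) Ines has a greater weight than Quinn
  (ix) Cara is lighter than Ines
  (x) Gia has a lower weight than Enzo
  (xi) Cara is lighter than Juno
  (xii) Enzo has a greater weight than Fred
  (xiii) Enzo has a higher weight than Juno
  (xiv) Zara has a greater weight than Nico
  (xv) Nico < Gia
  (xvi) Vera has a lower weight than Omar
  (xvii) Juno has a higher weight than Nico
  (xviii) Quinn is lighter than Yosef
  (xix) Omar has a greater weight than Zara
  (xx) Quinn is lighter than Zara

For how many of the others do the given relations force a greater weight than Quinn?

8

From Quinn the given relations immediately reach Nico, Zara, Ines, Yosef.
From those, Gia, Omar, Juno, Enzo — 8 in total.
Nothing else is reachable above Quinn; 8 in all.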